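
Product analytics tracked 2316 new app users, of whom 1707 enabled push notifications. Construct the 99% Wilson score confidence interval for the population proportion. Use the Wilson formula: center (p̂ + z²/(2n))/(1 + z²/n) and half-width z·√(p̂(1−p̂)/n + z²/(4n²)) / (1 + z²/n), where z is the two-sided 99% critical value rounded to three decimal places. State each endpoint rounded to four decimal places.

(0.7128, 0.7599)

p̂ = 1707/2316 = 0.73705; z = 2.576, so z² = 6.635776.
1 + z²/n = 1.002865.
Adjusted center: (0.73705 + z²/(2n))/1.002865 = 0.73637.
Radicand: p̂(1−p̂)/n + z²/(4n²) = 0.000083683 + 0.000000309 = 0.000083992.
Half-width = z·√(radicand)/denom = 2.576·0.009165/1.002865 = 0.02354.
So the interval runs from 0.7128 to 0.7599.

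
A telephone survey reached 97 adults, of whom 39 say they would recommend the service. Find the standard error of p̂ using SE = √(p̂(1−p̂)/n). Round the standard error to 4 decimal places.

p̂ = 39/97 = 0.40206.
p̂(1−p̂) = 0.240408.
SE = √(0.240408/97) = 0.0498.

SE = 0.0498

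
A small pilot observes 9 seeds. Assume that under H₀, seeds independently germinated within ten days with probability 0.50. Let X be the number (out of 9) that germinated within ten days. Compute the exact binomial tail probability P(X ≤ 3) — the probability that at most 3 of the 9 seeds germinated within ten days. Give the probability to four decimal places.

X ~ Binomial(n=9, p=0.50).
P(X ≤ 3) = C(9,0)·0.50^0·0.50^9 + C(9,1)·0.50^1·0.50^8 + C(9,2)·0.50^2·0.50^7 + C(9,3)·0.50^3·0.50^6.
= 0.001953 + 0.017578 + 0.070312 + 0.164062 = 0.2539.

P = 0.2539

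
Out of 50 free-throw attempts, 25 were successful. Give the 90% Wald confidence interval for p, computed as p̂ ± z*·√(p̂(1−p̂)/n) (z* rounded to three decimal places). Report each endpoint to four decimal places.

(0.3837, 0.6163)

With x = 25 successes in n = 50, p̂ = 0.50000.
SE(p̂) = √(0.50000·0.50000/50) = 0.070711.
For 90% confidence, z* = 1.645.
Margin of error: 1.645 × 0.070711 = 0.11632.
So the interval runs from 0.3837 to 0.6163.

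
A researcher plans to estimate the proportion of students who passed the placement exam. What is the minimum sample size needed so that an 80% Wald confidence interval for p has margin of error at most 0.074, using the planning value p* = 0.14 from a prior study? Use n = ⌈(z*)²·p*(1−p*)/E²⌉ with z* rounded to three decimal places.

n = 37

z* = 1.282 at the 80% level.
p*(1−p*) = 0.14·0.86 = 0.1204.
Required n before rounding: 1.643524 × 0.1204 / 0.074² = 36.136.
⌈36.136⌉ = 37.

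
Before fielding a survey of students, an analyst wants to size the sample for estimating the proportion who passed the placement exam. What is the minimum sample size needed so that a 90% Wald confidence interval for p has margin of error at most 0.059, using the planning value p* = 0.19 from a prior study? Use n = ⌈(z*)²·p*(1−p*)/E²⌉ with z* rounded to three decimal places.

The 90% critical value is z* = 1.645.
p*(1−p*) = 0.1539.
(z*)²·p*(1−p*)/E² = 2.706025·0.1539/0.003481 = 119.637.
Rounding up, n = 120.

n = 120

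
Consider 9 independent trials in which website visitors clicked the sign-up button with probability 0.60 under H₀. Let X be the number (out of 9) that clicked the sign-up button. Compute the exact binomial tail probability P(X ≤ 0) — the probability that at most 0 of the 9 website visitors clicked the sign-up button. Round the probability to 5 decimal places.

P = 0.00026

X is binomial with n = 9 and p = 0.60.
P(X ≤ 0) = C(9,0)·0.60^0·0.40^9.
= 0.000262 = 0.00026.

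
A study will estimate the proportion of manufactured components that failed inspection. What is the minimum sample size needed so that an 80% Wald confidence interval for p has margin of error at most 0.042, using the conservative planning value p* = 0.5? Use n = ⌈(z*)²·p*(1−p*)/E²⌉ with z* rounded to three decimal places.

n = 233

For 80% confidence, z* = 1.282.
p*(1−p*) = 0.2500.
Required n before rounding: 1.643524 × 0.2500 / 0.042² = 232.926.
⌈232.926⌉ = 233.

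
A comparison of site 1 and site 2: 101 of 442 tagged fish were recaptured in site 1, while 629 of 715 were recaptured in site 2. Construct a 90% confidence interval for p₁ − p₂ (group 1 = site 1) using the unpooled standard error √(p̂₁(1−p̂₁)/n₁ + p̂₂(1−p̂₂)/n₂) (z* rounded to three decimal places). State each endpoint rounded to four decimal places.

(-0.6897, -0.6127)

p̂₁ = 0.22851, p̂₂ = 0.87972, so the observed difference is -0.65121.
SE = √(0.000398849 + 0.000147990) = √0.000546839 = 0.023385.
The 90% critical value is z* = 1.645. Margin of error = 0.03847.
Interval: -0.65121 ± 0.03847 → (-0.6897, -0.6127).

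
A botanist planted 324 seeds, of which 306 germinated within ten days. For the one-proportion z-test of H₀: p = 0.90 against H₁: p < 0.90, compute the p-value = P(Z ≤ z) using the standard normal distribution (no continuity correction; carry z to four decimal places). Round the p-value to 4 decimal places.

Sample proportion p̂ = 306/324 = 0.94444.
Null standard error: √(0.90·0.10/324) = √0.000277778 = 0.016667.
z = (p̂ − p₀)/SE = (306/324 − 0.90)/0.016667 ≈ 2.6667.
p-value = P(Z ≤ z) with z = 2.6667 → 0.9962.

p-value = 0.9962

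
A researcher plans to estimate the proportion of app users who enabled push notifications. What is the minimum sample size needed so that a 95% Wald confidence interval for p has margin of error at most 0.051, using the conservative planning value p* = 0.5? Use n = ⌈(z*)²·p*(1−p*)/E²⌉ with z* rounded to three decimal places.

The 95% critical value is z* = 1.960.
p*(1−p*) = 0.2500.
(z*)²·p*(1−p*)/E² = 3.841600·0.2500/0.002601 = 369.243.
⌈369.243⌉ = 370.

n = 370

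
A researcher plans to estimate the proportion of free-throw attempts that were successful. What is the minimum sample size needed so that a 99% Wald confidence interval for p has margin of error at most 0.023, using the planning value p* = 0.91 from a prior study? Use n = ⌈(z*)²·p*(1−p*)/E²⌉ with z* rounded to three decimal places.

n = 1028

For 99% confidence, z* = 2.576.
p*(1−p*) = 0.91·0.09 = 0.0819.
Required n before rounding: 6.635776 × 0.0819 / 0.023² = 1027.354.
⌈1027.354⌉ = 1028.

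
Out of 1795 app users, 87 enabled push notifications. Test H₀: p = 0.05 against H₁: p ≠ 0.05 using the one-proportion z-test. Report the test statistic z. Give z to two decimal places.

Sample proportion p̂ = 87/1795 = 0.04847.
SE₀ = √(0.05·0.95/1795) = 0.005144.
z = (p̂ − p₀)/SE = (0.04847 − 0.05)/0.005144 = -0.30.

z = -0.30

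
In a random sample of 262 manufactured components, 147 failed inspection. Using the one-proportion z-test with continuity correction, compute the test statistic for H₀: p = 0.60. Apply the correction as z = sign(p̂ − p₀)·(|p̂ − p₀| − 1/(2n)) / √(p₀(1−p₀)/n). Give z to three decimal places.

With x = 147 successes in n = 262, p̂ = 0.56107. p̂ − p₀ = -0.038931.
1/(2n) = 0.001908.
Corrected numerator: |-0.038931| − 0.001908 = 0.037023.
Null standard error: √(0.60·0.40/262) = √0.000916031 = 0.030266.
z = −0.037023/0.030266 = -1.223.

z = -1.223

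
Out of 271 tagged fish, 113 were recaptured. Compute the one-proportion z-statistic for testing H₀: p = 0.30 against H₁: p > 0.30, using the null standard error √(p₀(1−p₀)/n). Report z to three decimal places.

With x = 113 successes in n = 271, p̂ = 0.41697.
SE₀ = √(0.30·0.70/271) = 0.027837.
Test statistic: z = 0.11697/0.027837 = 4.202.

z = 4.202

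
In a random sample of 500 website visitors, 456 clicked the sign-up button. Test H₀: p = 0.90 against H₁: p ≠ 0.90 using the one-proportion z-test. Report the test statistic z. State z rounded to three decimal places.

z = 0.894

The sample proportion is 456/500 = 0.91200.
Under H₀, SE = √(p₀(1−p₀)/n) = √(0.90·0.10/500) = √0.000180000 = 0.013416.
z = (p̂ − p₀)/SE = (0.91200 − 0.90)/0.013416 = 0.894.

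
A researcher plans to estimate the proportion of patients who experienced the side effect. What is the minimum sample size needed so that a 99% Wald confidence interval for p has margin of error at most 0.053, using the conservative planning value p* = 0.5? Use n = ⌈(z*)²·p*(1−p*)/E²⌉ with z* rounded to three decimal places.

The 99% critical value is z* = 2.576.
p*(1−p*) = 0.50·0.50 = 0.2500.
(z*)²·p*(1−p*)/E² = 6.635776·0.2500/0.002809 = 590.582.
⌈590.582⌉ = 591.

n = 591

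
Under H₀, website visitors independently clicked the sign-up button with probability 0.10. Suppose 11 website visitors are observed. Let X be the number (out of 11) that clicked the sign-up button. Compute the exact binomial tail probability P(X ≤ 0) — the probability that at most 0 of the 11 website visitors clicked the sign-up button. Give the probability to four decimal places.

X ~ Binomial(n=11, p=0.10).
P(X ≤ 0) = C(11,0)·0.10^0·0.90^11.
= 0.313811 = 0.3138.

P = 0.3138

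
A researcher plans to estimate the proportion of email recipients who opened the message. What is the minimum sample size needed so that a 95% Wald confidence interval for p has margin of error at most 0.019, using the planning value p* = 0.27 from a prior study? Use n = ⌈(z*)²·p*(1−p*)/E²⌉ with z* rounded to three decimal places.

n = 2098

z* = 1.960 at the 95% level.
p*(1−p*) = 0.27·0.73 = 0.1971.
(z*)²·p*(1−p*)/E² = 3.841600·0.1971/0.000361 = 2097.450.
Rounding up, n = 2098.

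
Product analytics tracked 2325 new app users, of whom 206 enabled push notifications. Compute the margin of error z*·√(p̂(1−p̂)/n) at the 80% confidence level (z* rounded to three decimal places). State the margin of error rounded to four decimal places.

The sample proportion is 206/2325 = 0.08860.
Standard error of p̂: √(0.080752/2325) = √0.000034732 = 0.005893.
z* = 1.282 at the 80% level.
ME = 1.282·0.005893 = 0.0076.

ME = 0.0076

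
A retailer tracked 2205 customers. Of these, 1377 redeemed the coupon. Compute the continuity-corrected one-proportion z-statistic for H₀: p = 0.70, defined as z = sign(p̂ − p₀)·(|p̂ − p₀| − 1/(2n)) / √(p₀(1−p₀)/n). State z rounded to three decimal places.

z = -7.714

p̂ = 1377/2205 = 0.62449. p̂ − p₀ = -0.075510.
Continuity correction 1/(2n) = 1/4410 = 0.000227.
Corrected numerator: |-0.075510| − 0.000227 = 0.075283.
Null standard error: √(0.70·0.30/2205) = √0.000095238 = 0.009759.
z = (−)0.075283/0.009759 = -7.714.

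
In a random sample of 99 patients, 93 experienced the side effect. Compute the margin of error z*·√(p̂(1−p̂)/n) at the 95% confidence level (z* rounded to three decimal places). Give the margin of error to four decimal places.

ME = 0.0470

The sample proportion is 93/99 = 0.93939.
SE(p̂) = √(0.93939·0.06061/99) = 0.023981.
For 95% confidence, z* = 1.960.
Margin of error = z*·SE = 1.960 × 0.023981 = 0.0470.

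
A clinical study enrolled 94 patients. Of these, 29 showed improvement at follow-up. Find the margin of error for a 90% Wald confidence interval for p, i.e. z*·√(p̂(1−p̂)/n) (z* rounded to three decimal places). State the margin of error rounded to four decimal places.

The sample proportion is 29/94 = 0.30851.
SE(p̂) = √(0.30851·0.69149/94) = 0.047639.
The 90% critical value is z* = 1.645.
Margin of error = z*·SE = 1.645 × 0.047639 = 0.0784.

ME = 0.0784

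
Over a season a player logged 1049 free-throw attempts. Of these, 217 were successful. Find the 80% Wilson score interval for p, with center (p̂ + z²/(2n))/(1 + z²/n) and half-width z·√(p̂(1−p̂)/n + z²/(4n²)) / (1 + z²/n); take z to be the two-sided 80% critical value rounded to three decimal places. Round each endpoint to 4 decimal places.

(0.1913, 0.2233)

p̂ = 217/1049 = 0.20686; z = 1.282, so z² = 1.643524.
Denominator 1 + z²/n = 1 + 1.643524/1049 = 1.001567.
Adjusted center: (0.20686 + z²/(2n))/1.001567 = 0.20732.
Radicand: p̂(1−p̂)/n + z²/(4n²) = 0.000156407 + 0.000000373 = 0.000156780.
Half-width = z·√(radicand)/denom = 1.282·0.012521/1.001567 = 0.01603.
Interval: 0.20732 ± 0.01603 → (0.1913, 0.2233).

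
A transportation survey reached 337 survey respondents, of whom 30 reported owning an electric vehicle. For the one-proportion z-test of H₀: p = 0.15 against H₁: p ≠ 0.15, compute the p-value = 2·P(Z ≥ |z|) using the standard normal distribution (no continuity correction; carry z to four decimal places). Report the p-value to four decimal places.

p-value = 0.0017

With x = 30 successes in n = 337, p̂ = 0.08902.
Under H₀, SE = √(p₀(1−p₀)/n) = √(0.15·0.85/337) = √0.000378338 = 0.019451.
z = (p̂ − p₀)/SE = (30/337 − 0.15)/0.019451 ≈ -3.1350.
p-value = 2·P(Z ≥ |z|) with z = -3.1350 → 0.0017.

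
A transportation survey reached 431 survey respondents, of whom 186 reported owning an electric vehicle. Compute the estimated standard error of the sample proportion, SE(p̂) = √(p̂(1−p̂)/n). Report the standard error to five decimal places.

SE = 0.02386

p̂ = 186/431 = 0.43155.
p̂(1−p̂) = 0.43155·0.56845 = 0.245315.
Dividing by n and taking the root: √0.000569176 = 0.02386.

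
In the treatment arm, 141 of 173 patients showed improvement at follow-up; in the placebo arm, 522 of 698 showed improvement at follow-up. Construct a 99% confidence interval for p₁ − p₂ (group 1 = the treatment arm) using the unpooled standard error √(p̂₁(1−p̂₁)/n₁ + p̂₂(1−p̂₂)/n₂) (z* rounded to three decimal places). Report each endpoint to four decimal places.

p̂₁ = 0.81503, p̂₂ = 0.74785, so the observed difference is 0.06718.
SE = √(0.000871427 + 0.000270157) = √0.001141584 = 0.033787.
The 99% critical value is z* = 2.576. Margin of error = 0.08704.
Interval: 0.06718 ± 0.08704 → (-0.0199, 0.1542).

(-0.0199, 0.1542)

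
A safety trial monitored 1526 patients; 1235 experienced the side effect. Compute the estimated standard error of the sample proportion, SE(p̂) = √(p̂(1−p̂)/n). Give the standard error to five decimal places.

SE = 0.01006

With x = 1235 successes in n = 1526, p̂ = 0.80931.
p̂(1−p̂) = 0.80931·0.19069 = 0.154327.
SE = √(0.154327/1526) = 0.01006.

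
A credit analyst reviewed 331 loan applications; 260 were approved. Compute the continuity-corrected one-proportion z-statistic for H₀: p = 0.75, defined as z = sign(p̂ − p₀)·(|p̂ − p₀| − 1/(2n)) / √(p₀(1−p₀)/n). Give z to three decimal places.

z = 1.428

The sample proportion is 260/331 = 0.78550. p̂ − p₀ = 0.035498.
1/(2n) = 0.001511.
Corrected numerator: |0.035498| − 0.001511 = 0.033987.
Null standard error: √(0.75·0.25/331) = √0.000566465 = 0.023801.
z = +0.033987/0.023801 = 1.428.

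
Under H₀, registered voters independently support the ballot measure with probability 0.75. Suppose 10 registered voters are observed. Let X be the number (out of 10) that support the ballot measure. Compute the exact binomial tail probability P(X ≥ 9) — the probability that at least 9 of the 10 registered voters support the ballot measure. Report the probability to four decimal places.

P = 0.2440

X is binomial with n = 10 and p = 0.75.
P(X ≥ 9) = C(10,9)·0.75^9·0.25^1 + C(10,10)·0.75^10·0.25^0.
= 0.187712 + 0.056314 = 0.2440.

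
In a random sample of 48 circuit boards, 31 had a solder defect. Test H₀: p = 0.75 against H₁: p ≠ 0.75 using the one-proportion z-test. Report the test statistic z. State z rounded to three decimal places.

Sample proportion p̂ = 31/48 = 0.64583.
Under H₀, SE = √(p₀(1−p₀)/n) = √(0.75·0.25/48) = √0.003906250 = 0.062500.
z = (p̂ − p₀)/SE = (0.64583 − 0.75)/0.062500 = -1.667.

z = -1.667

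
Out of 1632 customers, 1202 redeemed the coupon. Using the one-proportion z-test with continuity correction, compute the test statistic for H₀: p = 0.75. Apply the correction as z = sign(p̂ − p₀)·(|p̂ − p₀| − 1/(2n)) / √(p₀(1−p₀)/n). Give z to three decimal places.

p̂ = 1202/1632 = 0.73652. p̂ − p₀ = -0.013480.
Continuity correction 1/(2n) = 1/3264 = 0.000306.
Corrected numerator: |-0.013480| − 0.000306 = 0.013174.
SE₀ = √(0.75·0.25/1632) = 0.010719.
z = −0.013174/0.010719 = -1.229.

z = -1.229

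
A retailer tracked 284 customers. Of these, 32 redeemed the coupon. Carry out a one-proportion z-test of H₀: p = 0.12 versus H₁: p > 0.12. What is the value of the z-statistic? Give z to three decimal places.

z = -0.380

The sample proportion is 32/284 = 0.11268.
Under H₀, SE = √(p₀(1−p₀)/n) = √(0.12·0.88/284) = √0.000371831 = 0.019283.
z = (0.11268 − 0.12)/0.019283 = -0.00732/0.019283 = -0.380.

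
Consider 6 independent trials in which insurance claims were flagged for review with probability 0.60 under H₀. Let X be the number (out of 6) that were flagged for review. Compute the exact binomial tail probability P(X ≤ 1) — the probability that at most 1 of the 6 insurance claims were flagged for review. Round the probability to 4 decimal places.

P = 0.0410

X is binomial with n = 6 and p = 0.60.
P(X ≤ 1) = C(6,0)·0.60^0·0.40^6 + C(6,1)·0.60^1·0.40^5.
= 0.004096 + 0.036864 = 0.0410.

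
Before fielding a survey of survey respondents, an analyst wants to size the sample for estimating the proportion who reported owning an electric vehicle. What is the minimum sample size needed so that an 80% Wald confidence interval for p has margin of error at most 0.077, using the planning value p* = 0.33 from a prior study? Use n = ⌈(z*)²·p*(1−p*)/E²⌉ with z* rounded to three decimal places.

n = 62

The 80% critical value is z* = 1.282.
p*(1−p*) = 0.2211.
Required n before rounding: 1.643524 × 0.2211 / 0.077² = 61.289.
Rounding up, n = 62.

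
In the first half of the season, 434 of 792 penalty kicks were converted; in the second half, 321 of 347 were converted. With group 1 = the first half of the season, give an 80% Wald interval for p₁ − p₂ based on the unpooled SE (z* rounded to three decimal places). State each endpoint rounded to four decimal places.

p̂₁ = 434/792 = 0.54798, p̂₂ = 321/347 = 0.92507; p̂₁ − p̂₂ = -0.37709.
Unpooled SE = √(p̂₁(1−p̂₁)/n₁ + p̂₂(1−p̂₂)/n₂) = √(0.000312750 + 0.000199751) = 0.022638.
z* = 1.282 at the 80% level. Margin = 1.282·0.022638 = 0.02902.
CI: -0.37709 ± 0.02902 = (-0.4061, -0.3481).

(-0.4061, -0.3481)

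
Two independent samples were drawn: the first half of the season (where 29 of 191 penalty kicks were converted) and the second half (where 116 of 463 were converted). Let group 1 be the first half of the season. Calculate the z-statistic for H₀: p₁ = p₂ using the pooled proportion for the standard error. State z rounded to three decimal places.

Sample proportions: p̂₁ = 29/191 = 0.15183 and p̂₂ = 116/463 = 0.25054.
Pooled p̂ = (29+116)/(191+463) = 145/654 = 0.22171.
SE = √[p̂(1−p̂)(1/n₁+1/n₂)] = √[0.22171·0.77829·(1/191+1/463)] ≈ 0.035723.
z = -0.09871/0.035723 = -2.763.

z = -2.763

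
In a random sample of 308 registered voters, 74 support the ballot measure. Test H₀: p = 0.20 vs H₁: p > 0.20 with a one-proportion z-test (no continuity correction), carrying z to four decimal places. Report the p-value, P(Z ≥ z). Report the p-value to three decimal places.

With x = 74 successes in n = 308, p̂ = 0.24026.
Null standard error: √(0.20·0.80/308) = √0.000519481 = 0.022792.
Test statistic (full precision, shown to 4 dp): z = (74/308 − 0.20)/SE₀ ≈ 1.7664.
p-value = P(Z ≥ z) with z = 1.7664 → 0.039.

p-value = 0.039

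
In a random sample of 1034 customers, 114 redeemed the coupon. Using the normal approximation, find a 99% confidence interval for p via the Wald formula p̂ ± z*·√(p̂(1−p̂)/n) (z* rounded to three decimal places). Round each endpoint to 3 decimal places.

(0.085, 0.135)

Sample proportion p̂ = 114/1034 = 0.11025.
SE(p̂) = √(0.11025·0.88975/1034) = 0.009740.
z* = 2.576 at the 99% level.
Margin of error: 2.576 × 0.009740 = 0.02509.
So the interval runs from 0.085 to 0.135.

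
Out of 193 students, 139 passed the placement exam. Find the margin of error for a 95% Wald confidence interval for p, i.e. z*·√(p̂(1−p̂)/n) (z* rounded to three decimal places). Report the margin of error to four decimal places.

The sample proportion is 139/193 = 0.72021.
SE = √(p̂(1−p̂)/n) = √(0.201509/193) = 0.032312.
The 95% critical value is z* = 1.960.
So ME = 0.0633.

ME = 0.0633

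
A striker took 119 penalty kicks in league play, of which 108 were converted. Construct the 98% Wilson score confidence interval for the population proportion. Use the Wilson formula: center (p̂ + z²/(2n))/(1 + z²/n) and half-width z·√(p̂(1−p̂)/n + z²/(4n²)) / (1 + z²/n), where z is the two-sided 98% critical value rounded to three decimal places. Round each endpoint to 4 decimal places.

(0.8269, 0.9528)

p̂ = 108/119 = 0.90756; z = 2.326, so z² = 5.410276.
Denominator 1 + z²/n = 1 + 5.410276/119 = 1.045465.
Adjusted center: (0.90756 + z²/(2n))/1.045465 = 0.88984.
Radicand: p̂(1−p̂)/n + z²/(4n²) = 0.000704978 + 0.000095514 = 0.000800492.
Half-width = 2.326·√0.000800492/1.045465 = 0.06295.
CI: 0.88984 ± 0.06295 = (0.8269, 0.9528).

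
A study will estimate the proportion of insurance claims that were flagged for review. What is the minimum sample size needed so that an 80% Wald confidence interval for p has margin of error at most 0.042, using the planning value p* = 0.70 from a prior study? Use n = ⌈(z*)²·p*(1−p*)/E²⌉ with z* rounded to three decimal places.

The 80% critical value is z* = 1.282.
p*(1−p*) = 0.2100.
(z*)²·p*(1−p*)/E² = 1.643524·0.2100/0.001764 = 195.658.
Rounding up, n = 196.

n = 196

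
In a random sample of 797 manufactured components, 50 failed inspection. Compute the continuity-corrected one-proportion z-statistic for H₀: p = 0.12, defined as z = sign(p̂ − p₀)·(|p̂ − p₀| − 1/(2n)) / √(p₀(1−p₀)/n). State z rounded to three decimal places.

z = -4.920

Sample proportion p̂ = 50/797 = 0.06274. p̂ − p₀ = -0.057265.
1/(2n) = 0.000627.
Corrected numerator: |-0.057265| − 0.000627 = 0.056638.
Null standard error: √(0.12·0.88/797) = √0.000132497 = 0.011511.
z = (−)0.056638/0.011511 = -4.920.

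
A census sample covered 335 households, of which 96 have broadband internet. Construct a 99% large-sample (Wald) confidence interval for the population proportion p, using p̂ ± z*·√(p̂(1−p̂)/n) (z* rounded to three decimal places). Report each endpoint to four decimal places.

With x = 96 successes in n = 335, p̂ = 0.28657.
SE = √(p̂(1−p̂)/n) = √(0.204446/335) = 0.024704.
The 99% critical value is z* = 2.576.
Margin = 2.576·0.024704 = 0.06364.
CI: 0.28657 ± 0.06364 = (0.2229, 0.3502).

(0.2229, 0.3502)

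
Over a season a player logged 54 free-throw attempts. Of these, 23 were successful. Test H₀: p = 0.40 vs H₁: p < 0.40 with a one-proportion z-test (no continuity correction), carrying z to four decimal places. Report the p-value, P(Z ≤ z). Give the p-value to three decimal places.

With x = 23 successes in n = 54, p̂ = 0.42593.
Under H₀, SE = √(p₀(1−p₀)/n) = √(0.40·0.60/54) = √0.004444444 = 0.066667.
Test statistic (full precision, shown to 4 dp): z = (23/54 − 0.40)/SE₀ ≈ 0.3889.
p-value = P(Z ≤ z) with z = 0.3889 → 0.651.

p-value = 0.651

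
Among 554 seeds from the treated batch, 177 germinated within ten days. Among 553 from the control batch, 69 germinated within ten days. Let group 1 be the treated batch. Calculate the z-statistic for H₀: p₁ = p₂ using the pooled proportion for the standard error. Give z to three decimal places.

Sample proportions: p̂₁ = 177/554 = 0.31949 and p̂₂ = 69/553 = 0.12477.
Pooled p̂ = (177+69)/(554+553) = 246/1107 = 0.22222.
SE = √[p̂(1−p̂)(1/n₁+1/n₂)] = √[0.22222·0.77778·(1/554+1/553)] ≈ 0.024991.
z = 0.19472/0.024991 = 7.792.

z = 7.792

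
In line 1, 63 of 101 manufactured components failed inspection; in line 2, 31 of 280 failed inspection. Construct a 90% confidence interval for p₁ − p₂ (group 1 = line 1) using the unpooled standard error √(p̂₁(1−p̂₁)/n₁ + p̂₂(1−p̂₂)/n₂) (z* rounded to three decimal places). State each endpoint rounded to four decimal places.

p̂₁ = 63/101 = 0.62376, p̂₂ = 31/280 = 0.11071; p̂₁ − p̂₂ = 0.51305.
Unpooled SE = √(p̂₁(1−p̂₁)/n₁ + p̂₂(1−p̂₂)/n₂) = √(0.002323593 + 0.000351631) = 0.051723.
The 90% critical value is z* = 1.645. Margin of error = 0.08508.
Interval: 0.51305 ± 0.08508 → (0.4280, 0.5981).

(0.4280, 0.5981)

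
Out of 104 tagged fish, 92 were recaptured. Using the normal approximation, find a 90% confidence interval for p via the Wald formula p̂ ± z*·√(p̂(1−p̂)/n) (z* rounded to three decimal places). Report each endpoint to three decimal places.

(0.833, 0.936)

The sample proportion is 92/104 = 0.88462.
SE = √(p̂(1−p̂)/n) = √(0.102071/104) = 0.031328.
The 90% critical value is z* = 1.645.
Margin of error: 1.645 × 0.031328 = 0.05153.
Interval: 0.88462 ± 0.05153 → (0.833, 0.936).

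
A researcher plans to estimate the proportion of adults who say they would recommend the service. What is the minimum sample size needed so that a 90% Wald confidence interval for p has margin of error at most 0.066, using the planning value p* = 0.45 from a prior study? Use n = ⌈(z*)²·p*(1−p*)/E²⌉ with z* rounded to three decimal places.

For 90% confidence, z* = 1.645.
p*(1−p*) = 0.45·0.55 = 0.2475.
Required n before rounding: 2.706025 × 0.2475 / 0.066² = 153.751.
⌈153.751⌉ = 154.

n = 154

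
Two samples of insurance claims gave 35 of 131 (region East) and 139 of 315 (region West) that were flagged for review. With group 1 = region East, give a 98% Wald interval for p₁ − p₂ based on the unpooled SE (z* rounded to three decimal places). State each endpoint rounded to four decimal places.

p̂₁ = 0.26718, p̂₂ = 0.44127, so the observed difference is -0.17409.
Unpooled SE = √(p̂₁(1−p̂₁)/n₁ + p̂₂(1−p̂₂)/n₂) = √(0.001494601 + 0.000782701) = 0.047721.
The 98% critical value is z* = 2.326. Margin of error = 0.11100.
So the interval runs from -0.2851 to -0.0631.

(-0.2851, -0.0631)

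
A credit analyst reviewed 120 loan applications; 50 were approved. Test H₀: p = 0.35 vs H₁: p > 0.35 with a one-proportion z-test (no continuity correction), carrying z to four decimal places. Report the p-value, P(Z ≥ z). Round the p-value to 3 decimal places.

p-value = 0.063

With x = 50 successes in n = 120, p̂ = 0.41667.
Null standard error: √(0.35·0.65/120) = √0.001895833 = 0.043541.
Test statistic (full precision, shown to 4 dp): z = (50/120 − 0.35)/SE₀ ≈ 1.5311.
From the standard normal, P(Z ≥ z) = 0.063.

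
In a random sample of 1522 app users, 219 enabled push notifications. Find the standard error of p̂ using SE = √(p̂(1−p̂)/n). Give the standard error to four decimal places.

SE = 0.0090

The sample proportion is 219/1522 = 0.14389.
p̂(1−p̂) = 0.123186.
SE = √(0.123186/1522) = √0.000080937 = 0.0090.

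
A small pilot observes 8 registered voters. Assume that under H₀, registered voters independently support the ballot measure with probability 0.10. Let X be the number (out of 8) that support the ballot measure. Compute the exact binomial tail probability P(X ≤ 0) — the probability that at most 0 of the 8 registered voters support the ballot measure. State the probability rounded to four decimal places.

P = 0.4305

X ~ Binomial(n=8, p=0.10).
P(X ≤ 0) = C(8,0)·0.10^0·0.90^8.
= 0.430467 = 0.4305.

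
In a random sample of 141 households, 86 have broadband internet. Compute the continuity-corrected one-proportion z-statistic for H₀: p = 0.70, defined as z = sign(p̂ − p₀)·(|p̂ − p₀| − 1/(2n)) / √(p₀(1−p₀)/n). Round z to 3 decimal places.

Sample proportion p̂ = 86/141 = 0.60993. p̂ − p₀ = -0.090071.
1/(2n) = 0.003546.
Corrected numerator: |-0.090071| − 0.003546 = 0.086525.
Under H₀, SE = √(p₀(1−p₀)/n) = √(0.70·0.30/141) = √0.001489362 = 0.038592.
z = (−)0.086525/0.038592 = -2.242.

z = -2.242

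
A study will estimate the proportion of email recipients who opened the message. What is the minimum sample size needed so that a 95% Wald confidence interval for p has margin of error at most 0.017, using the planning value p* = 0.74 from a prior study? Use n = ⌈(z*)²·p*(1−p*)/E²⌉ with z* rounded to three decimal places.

n = 2558

z* = 1.960 at the 95% level.
p*(1−p*) = 0.74·0.26 = 0.1924.
Required n before rounding: 3.841600 × 0.1924 / 0.017² = 2557.522.
Rounding up, n = 2558.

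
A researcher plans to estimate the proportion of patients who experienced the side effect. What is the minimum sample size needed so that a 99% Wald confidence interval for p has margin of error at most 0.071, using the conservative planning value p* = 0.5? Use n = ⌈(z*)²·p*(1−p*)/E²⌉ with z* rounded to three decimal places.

For 99% confidence, z* = 2.576.
p*(1−p*) = 0.50·0.50 = 0.2500.
Required n before rounding: 6.635776 × 0.2500 / 0.071² = 329.090.
Rounding up, n = 330.

n = 330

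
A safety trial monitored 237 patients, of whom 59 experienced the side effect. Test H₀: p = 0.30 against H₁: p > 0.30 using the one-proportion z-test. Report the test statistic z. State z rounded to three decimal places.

Sample proportion p̂ = 59/237 = 0.24895.
Null standard error: √(0.30·0.70/237) = √0.000886076 = 0.029767.
z = (p̂ − p₀)/SE = (0.24895 − 0.30)/0.029767 = -1.715.

z = -1.715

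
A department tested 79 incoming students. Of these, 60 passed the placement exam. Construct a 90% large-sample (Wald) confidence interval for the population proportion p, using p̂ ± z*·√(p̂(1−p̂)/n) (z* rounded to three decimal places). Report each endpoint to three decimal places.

(0.680, 0.839)

p̂ = 60/79 = 0.75949.
SE = √(p̂(1−p̂)/n) = √(0.182663/79) = 0.048085.
z* = 1.645 at the 90% level.
Margin = 1.645·0.048085 = 0.07910.
So the interval runs from 0.680 to 0.839.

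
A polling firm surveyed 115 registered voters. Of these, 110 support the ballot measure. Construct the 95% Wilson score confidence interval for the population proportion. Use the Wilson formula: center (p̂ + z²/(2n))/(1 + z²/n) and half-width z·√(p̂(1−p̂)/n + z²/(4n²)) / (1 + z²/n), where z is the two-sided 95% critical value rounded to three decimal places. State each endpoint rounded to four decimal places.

(0.9022, 0.9813)

p̂ = 110/115 = 0.95652; z = 1.960, so z² = 3.841600.
1 + z²/n = 1.033405.
Center = (0.95652 + 0.016703)/1.033405 = 0.94176.
Radicand: p̂(1−p̂)/n + z²/(4n²) = 0.000361634 + 0.000072620 = 0.000434254.
Half-width = 1.960·√0.000434254/1.033405 = 0.03952.
CI: 0.94176 ± 0.03952 = (0.9022, 0.9813).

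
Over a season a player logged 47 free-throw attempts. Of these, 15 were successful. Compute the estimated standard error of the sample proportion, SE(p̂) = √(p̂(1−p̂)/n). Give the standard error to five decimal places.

SE = 0.06799

With x = 15 successes in n = 47, p̂ = 0.31915.
p̂(1−p̂) = 0.217293.
SE = √(0.217293/47) = √0.004623255 = 0.06799.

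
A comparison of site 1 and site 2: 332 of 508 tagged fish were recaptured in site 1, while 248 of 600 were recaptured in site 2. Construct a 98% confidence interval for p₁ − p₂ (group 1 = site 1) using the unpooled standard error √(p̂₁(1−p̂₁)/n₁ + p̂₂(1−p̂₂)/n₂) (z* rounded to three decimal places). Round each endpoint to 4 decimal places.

p̂₁ = 0.65354, p̂₂ = 0.41333, so the observed difference is 0.24021.
SE = √(0.000445717 + 0.000404148) = √0.000849865 = 0.029152.
For 98% confidence, z* = 2.326. Margin of error = 0.06781.
CI: 0.24021 ± 0.06781 = (0.1724, 0.3080).

(0.1724, 0.3080)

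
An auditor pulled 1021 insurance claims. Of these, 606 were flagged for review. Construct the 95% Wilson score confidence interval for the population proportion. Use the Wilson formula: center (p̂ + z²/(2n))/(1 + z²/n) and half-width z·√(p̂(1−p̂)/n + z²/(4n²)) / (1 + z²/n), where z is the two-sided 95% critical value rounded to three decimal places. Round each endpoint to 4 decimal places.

(0.5631, 0.6233)

Here p̂ = 606/1021 = 0.59354 and z = 1.960 (z² = 3.841600).
Denominator 1 + z²/n = 1 + 3.841600/1021 = 1.003763.
Adjusted center: (0.59354 + z²/(2n))/1.003763 = 0.59319.
Radicand: p̂(1−p̂)/n + z²/(4n²) = 0.000236289 + 0.000000921 = 0.000237210.
Half-width = z·√(radicand)/denom = 1.960·0.015402/1.003763 = 0.03007.
So the interval runs from 0.5631 to 0.6233.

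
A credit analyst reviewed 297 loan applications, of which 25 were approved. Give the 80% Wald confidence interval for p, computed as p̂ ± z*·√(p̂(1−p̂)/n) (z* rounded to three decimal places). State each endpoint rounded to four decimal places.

(0.0635, 0.1048)

p̂ = 25/297 = 0.08418.
SE(p̂) = √(0.08418·0.91582/297) = 0.016111.
z* = 1.282 at the 80% level.
Margin = 1.282·0.016111 = 0.02065.
Interval: 0.08418 ± 0.02065 → (0.0635, 0.1048).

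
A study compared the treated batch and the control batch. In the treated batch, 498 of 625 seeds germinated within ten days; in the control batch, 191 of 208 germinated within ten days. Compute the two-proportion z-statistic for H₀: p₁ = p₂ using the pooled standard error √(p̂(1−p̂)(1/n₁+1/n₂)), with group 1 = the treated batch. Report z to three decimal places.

z = -4.013

Sample proportions: p̂₁ = 498/625 = 0.79680 and p̂₂ = 191/208 = 0.91827.
Pooling: p̂ = 689/833 = 0.82713.
Pooled SE = √[0.1429854·0.00640769] ≈ 0.030269.
z = (p̂₁ − p̂₂)/SE = (0.79680 − 0.91827)/0.030269 = -0.12147/0.030269 = -4.013.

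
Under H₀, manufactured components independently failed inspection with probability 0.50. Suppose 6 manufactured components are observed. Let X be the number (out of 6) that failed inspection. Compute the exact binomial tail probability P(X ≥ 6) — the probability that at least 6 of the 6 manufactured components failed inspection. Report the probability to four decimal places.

X ~ Binomial(n=6, p=0.50).
P(X ≥ 6) = C(6,6)·0.50^6·0.50^0.
= 0.015625 = 0.0156.

P = 0.0156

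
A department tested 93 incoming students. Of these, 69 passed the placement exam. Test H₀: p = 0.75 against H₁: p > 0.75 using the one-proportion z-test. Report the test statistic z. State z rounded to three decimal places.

z = -0.180

With x = 69 successes in n = 93, p̂ = 0.74194.
Null standard error: √(0.75·0.25/93) = √0.002016129 = 0.044901.
z = (0.74194 − 0.75)/0.044901 = -0.00806/0.044901 = -0.180.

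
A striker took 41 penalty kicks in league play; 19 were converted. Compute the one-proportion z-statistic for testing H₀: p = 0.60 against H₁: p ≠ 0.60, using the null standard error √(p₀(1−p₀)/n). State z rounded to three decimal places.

z = -1.785

p̂ = 19/41 = 0.46341.
Under H₀, SE = √(p₀(1−p₀)/n) = √(0.60·0.40/41) = √0.005853659 = 0.076509.
z = (p̂ − p₀)/SE = (0.46341 − 0.60)/0.076509 = -1.785.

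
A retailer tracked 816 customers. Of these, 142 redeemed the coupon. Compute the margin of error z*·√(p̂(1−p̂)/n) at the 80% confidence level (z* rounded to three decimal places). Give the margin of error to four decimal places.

ME = 0.0170

The sample proportion is 142/816 = 0.17402.
SE(p̂) = √(0.17402·0.82598/816) = 0.013272.
The 80% critical value is z* = 1.282.
Margin of error = z*·SE = 1.282 × 0.013272 = 0.0170.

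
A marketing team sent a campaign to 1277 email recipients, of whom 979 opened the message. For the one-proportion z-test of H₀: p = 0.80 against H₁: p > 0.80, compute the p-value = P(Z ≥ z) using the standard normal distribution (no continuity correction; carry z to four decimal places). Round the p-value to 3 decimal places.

With x = 979 successes in n = 1277, p̂ = 0.76664.
Null standard error: √(0.80·0.20/1277) = √0.000125294 = 0.011193.
Test statistic (full precision, shown to 4 dp): z = (979/1277 − 0.80)/SE₀ ≈ -2.9803.
From the standard normal, P(Z ≥ z) = 0.999.

p-value = 0.999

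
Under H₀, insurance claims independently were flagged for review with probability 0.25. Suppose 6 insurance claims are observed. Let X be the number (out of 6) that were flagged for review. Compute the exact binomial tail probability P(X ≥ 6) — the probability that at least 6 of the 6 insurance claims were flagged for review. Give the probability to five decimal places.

P = 0.00024

X is binomial with n = 6 and p = 0.25.
P(X ≥ 6) = C(6,6)·0.25^6·0.75^0.
= 0.000244 = 0.00024.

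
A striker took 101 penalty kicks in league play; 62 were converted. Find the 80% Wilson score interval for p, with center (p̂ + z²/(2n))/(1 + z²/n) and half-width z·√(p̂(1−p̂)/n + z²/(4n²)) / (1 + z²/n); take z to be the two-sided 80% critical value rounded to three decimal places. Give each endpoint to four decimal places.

Here p̂ = 62/101 = 0.61386 and z = 1.282 (z² = 1.643524).
Denominator 1 + z²/n = 1 + 1.643524/101 = 1.016273.
Center = (0.61386 + 0.008136)/1.016273 = 0.61204.
Radicand: p̂(1−p̂)/n + z²/(4n²) = 0.002346887 + 0.000040279 = 0.002387166.
Half-width = z·√(radicand)/denom = 1.282·0.048859/1.016273 = 0.06163.
Interval: 0.61204 ± 0.06163 → (0.5504, 0.6737).

(0.5504, 0.6737)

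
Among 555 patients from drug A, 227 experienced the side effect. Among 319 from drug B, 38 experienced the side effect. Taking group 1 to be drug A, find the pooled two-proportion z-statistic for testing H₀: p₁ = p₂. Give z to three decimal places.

p̂₁ = 227/555 = 0.40901, p̂₂ = 38/319 = 0.11912.
Pooling: p̂ = 265/874 = 0.30320.
SE = √[p̂(1−p̂)(1/n₁+1/n₂)] = √[0.30320·0.69680·(1/555+1/319)] ≈ 0.032295.
z = 0.28989/0.032295 = 8.976.

z = 8.976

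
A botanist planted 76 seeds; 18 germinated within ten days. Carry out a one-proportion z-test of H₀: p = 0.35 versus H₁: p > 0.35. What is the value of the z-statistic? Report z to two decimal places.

Sample proportion p̂ = 18/76 = 0.23684.
SE₀ = √(0.35·0.65/76) = 0.054712.
z = (0.23684 − 0.35)/0.054712 = -0.11316/0.054712 = -2.07.

z = -2.07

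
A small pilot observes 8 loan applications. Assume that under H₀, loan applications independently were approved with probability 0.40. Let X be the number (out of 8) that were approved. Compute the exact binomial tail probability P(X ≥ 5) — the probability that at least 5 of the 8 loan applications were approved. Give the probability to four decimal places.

P = 0.1737

X ~ Binomial(n=8, p=0.40).
P(X ≥ 5) = C(8,5)·0.40^5·0.60^3 + C(8,6)·0.40^6·0.60^2 + C(8,7)·0.40^7·0.60^1 + C(8,8)·0.40^8·0.60^0.
= 0.123863 + 0.041288 + 0.007864 + 0.000655 = 0.1737.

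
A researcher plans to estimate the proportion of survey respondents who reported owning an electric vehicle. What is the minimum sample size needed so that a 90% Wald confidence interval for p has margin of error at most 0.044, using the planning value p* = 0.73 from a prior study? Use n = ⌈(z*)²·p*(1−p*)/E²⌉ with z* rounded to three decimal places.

The 90% critical value is z* = 1.645.
p*(1−p*) = 0.73·0.27 = 0.1971.
Required n before rounding: 2.706025 × 0.1971 / 0.044² = 275.495.
Rounding up, n = 276.

n = 276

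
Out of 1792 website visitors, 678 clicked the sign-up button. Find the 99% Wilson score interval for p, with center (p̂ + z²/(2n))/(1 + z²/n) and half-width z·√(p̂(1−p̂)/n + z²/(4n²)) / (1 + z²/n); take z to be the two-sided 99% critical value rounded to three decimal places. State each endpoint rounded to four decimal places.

p̂ = 678/1792 = 0.37835; z = 2.576, so z² = 6.635776.
1 + z²/n = 1.003703.
Center = (0.37835 + 0.001852)/1.003703 = 0.37880.
Radicand: p̂(1−p̂)/n + z²/(4n²) = 0.000131250 + 0.000000517 = 0.000131767.
Half-width = 2.576·√0.000131767/1.003703 = 0.02946.
So the interval runs from 0.3493 to 0.4083.

(0.3493, 0.4083)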